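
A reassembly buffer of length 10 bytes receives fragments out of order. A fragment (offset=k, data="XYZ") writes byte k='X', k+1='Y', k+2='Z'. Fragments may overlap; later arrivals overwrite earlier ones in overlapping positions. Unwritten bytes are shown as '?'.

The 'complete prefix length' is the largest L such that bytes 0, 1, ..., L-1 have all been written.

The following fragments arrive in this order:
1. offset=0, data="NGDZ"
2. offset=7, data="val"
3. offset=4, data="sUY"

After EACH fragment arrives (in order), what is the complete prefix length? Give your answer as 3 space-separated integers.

Fragment 1: offset=0 data="NGDZ" -> buffer=NGDZ?????? -> prefix_len=4
Fragment 2: offset=7 data="val" -> buffer=NGDZ???val -> prefix_len=4
Fragment 3: offset=4 data="sUY" -> buffer=NGDZsUYval -> prefix_len=10

Answer: 4 4 10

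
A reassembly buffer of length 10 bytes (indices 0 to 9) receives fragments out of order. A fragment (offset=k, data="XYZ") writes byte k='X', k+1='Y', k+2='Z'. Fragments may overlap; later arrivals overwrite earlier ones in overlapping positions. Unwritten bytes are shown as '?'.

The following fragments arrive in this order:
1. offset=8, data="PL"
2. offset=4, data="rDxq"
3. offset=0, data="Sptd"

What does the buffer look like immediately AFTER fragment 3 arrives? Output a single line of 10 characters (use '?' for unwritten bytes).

Answer: SptdrDxqPL

Derivation:
Fragment 1: offset=8 data="PL" -> buffer=????????PL
Fragment 2: offset=4 data="rDxq" -> buffer=????rDxqPL
Fragment 3: offset=0 data="Sptd" -> buffer=SptdrDxqPL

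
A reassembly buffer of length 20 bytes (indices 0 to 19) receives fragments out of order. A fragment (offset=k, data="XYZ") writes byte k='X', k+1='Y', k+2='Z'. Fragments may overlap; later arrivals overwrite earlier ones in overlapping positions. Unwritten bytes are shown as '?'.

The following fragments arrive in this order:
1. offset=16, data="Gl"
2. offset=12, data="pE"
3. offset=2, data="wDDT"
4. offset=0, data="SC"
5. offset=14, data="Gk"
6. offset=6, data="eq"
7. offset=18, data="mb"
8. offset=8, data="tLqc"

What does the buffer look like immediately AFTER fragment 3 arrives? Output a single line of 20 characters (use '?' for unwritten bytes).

Fragment 1: offset=16 data="Gl" -> buffer=????????????????Gl??
Fragment 2: offset=12 data="pE" -> buffer=????????????pE??Gl??
Fragment 3: offset=2 data="wDDT" -> buffer=??wDDT??????pE??Gl??

Answer: ??wDDT??????pE??Gl??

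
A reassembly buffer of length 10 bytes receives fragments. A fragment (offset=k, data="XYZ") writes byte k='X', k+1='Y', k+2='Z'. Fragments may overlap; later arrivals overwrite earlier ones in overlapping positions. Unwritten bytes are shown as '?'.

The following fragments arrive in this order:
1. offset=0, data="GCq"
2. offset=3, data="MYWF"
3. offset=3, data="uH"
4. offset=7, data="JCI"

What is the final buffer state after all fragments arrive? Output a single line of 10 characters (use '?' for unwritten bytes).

Answer: GCquHWFJCI

Derivation:
Fragment 1: offset=0 data="GCq" -> buffer=GCq???????
Fragment 2: offset=3 data="MYWF" -> buffer=GCqMYWF???
Fragment 3: offset=3 data="uH" -> buffer=GCquHWF???
Fragment 4: offset=7 data="JCI" -> buffer=GCquHWFJCI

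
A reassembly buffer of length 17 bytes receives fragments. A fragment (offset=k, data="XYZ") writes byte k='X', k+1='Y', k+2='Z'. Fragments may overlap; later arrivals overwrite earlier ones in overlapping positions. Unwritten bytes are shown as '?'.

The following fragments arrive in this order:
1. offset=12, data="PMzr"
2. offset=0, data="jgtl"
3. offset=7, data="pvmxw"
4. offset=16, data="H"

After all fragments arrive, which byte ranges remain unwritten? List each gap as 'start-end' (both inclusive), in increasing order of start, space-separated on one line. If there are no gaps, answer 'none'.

Answer: 4-6

Derivation:
Fragment 1: offset=12 len=4
Fragment 2: offset=0 len=4
Fragment 3: offset=7 len=5
Fragment 4: offset=16 len=1
Gaps: 4-6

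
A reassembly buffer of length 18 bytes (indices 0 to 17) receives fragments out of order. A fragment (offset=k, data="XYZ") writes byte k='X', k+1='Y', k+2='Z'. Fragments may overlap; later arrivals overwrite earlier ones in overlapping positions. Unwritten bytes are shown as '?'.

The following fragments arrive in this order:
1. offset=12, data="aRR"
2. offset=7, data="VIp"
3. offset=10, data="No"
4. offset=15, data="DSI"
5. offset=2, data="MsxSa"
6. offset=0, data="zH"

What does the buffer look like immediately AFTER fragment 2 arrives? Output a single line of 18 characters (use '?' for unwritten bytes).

Fragment 1: offset=12 data="aRR" -> buffer=????????????aRR???
Fragment 2: offset=7 data="VIp" -> buffer=???????VIp??aRR???

Answer: ???????VIp??aRR???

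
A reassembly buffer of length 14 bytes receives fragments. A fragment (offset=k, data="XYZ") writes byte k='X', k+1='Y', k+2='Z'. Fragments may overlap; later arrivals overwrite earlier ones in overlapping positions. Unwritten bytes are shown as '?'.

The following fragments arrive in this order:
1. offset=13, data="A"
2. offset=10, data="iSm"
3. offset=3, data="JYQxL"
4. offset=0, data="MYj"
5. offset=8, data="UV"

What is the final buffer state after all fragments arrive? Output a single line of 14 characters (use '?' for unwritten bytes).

Answer: MYjJYQxLUViSmA

Derivation:
Fragment 1: offset=13 data="A" -> buffer=?????????????A
Fragment 2: offset=10 data="iSm" -> buffer=??????????iSmA
Fragment 3: offset=3 data="JYQxL" -> buffer=???JYQxL??iSmA
Fragment 4: offset=0 data="MYj" -> buffer=MYjJYQxL??iSmA
Fragment 5: offset=8 data="UV" -> buffer=MYjJYQxLUViSmA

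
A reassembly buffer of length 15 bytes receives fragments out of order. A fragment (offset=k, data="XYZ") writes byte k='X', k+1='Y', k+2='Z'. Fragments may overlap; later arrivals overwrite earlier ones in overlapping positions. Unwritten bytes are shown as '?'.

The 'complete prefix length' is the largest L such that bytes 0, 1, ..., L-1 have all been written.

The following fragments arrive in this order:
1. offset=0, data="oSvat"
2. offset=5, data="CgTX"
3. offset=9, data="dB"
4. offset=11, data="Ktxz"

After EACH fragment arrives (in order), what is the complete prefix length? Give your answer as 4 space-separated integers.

Fragment 1: offset=0 data="oSvat" -> buffer=oSvat?????????? -> prefix_len=5
Fragment 2: offset=5 data="CgTX" -> buffer=oSvatCgTX?????? -> prefix_len=9
Fragment 3: offset=9 data="dB" -> buffer=oSvatCgTXdB???? -> prefix_len=11
Fragment 4: offset=11 data="Ktxz" -> buffer=oSvatCgTXdBKtxz -> prefix_len=15

Answer: 5 9 11 15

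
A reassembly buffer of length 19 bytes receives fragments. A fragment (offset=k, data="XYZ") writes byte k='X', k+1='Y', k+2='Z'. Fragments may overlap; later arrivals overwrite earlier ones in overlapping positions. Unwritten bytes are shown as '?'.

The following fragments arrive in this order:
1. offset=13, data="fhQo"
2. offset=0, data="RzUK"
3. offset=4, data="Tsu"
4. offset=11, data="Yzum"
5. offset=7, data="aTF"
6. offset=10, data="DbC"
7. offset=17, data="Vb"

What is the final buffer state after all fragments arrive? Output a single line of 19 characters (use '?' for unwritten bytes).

Fragment 1: offset=13 data="fhQo" -> buffer=?????????????fhQo??
Fragment 2: offset=0 data="RzUK" -> buffer=RzUK?????????fhQo??
Fragment 3: offset=4 data="Tsu" -> buffer=RzUKTsu??????fhQo??
Fragment 4: offset=11 data="Yzum" -> buffer=RzUKTsu????YzumQo??
Fragment 5: offset=7 data="aTF" -> buffer=RzUKTsuaTF?YzumQo??
Fragment 6: offset=10 data="DbC" -> buffer=RzUKTsuaTFDbCumQo??
Fragment 7: offset=17 data="Vb" -> buffer=RzUKTsuaTFDbCumQoVb

Answer: RzUKTsuaTFDbCumQoVb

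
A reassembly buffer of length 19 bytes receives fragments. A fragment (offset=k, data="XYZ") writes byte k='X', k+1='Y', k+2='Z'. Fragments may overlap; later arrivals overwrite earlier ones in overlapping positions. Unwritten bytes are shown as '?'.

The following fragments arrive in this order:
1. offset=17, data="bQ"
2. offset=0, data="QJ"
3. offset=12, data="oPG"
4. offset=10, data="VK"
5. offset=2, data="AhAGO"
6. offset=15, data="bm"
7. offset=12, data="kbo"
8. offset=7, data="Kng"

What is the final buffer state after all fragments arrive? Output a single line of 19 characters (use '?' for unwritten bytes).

Fragment 1: offset=17 data="bQ" -> buffer=?????????????????bQ
Fragment 2: offset=0 data="QJ" -> buffer=QJ???????????????bQ
Fragment 3: offset=12 data="oPG" -> buffer=QJ??????????oPG??bQ
Fragment 4: offset=10 data="VK" -> buffer=QJ????????VKoPG??bQ
Fragment 5: offset=2 data="AhAGO" -> buffer=QJAhAGO???VKoPG??bQ
Fragment 6: offset=15 data="bm" -> buffer=QJAhAGO???VKoPGbmbQ
Fragment 7: offset=12 data="kbo" -> buffer=QJAhAGO???VKkbobmbQ
Fragment 8: offset=7 data="Kng" -> buffer=QJAhAGOKngVKkbobmbQ

Answer: QJAhAGOKngVKkbobmbQ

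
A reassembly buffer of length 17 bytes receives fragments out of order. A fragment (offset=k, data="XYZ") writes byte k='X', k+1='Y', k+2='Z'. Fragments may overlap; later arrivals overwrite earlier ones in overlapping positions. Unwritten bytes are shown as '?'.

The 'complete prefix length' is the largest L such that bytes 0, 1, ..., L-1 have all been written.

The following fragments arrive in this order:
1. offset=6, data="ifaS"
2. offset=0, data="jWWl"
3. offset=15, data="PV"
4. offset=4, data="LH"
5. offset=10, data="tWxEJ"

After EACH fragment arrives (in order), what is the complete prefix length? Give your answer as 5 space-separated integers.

Answer: 0 4 4 10 17

Derivation:
Fragment 1: offset=6 data="ifaS" -> buffer=??????ifaS??????? -> prefix_len=0
Fragment 2: offset=0 data="jWWl" -> buffer=jWWl??ifaS??????? -> prefix_len=4
Fragment 3: offset=15 data="PV" -> buffer=jWWl??ifaS?????PV -> prefix_len=4
Fragment 4: offset=4 data="LH" -> buffer=jWWlLHifaS?????PV -> prefix_len=10
Fragment 5: offset=10 data="tWxEJ" -> buffer=jWWlLHifaStWxEJPV -> prefix_len=17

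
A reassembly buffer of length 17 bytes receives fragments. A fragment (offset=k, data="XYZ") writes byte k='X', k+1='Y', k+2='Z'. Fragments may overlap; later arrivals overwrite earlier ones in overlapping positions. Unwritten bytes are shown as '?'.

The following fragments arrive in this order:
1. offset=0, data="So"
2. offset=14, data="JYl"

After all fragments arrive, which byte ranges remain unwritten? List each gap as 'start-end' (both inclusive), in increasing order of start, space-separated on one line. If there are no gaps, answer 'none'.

Answer: 2-13

Derivation:
Fragment 1: offset=0 len=2
Fragment 2: offset=14 len=3
Gaps: 2-13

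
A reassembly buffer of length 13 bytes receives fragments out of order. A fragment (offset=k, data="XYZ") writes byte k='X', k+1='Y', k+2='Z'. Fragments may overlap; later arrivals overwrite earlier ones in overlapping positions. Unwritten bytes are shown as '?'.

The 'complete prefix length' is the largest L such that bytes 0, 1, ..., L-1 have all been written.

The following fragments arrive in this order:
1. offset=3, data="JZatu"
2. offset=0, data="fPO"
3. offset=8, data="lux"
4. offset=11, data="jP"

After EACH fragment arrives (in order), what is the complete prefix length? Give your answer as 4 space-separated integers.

Fragment 1: offset=3 data="JZatu" -> buffer=???JZatu????? -> prefix_len=0
Fragment 2: offset=0 data="fPO" -> buffer=fPOJZatu????? -> prefix_len=8
Fragment 3: offset=8 data="lux" -> buffer=fPOJZatulux?? -> prefix_len=11
Fragment 4: offset=11 data="jP" -> buffer=fPOJZatuluxjP -> prefix_len=13

Answer: 0 8 11 13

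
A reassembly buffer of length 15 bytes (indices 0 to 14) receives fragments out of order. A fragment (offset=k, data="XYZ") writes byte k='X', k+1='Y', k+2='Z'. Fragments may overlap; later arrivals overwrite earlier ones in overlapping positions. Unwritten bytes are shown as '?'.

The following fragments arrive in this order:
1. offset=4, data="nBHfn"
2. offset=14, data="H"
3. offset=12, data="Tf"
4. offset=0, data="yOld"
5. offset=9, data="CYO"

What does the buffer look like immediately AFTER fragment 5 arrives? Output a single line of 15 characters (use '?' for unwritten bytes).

Answer: yOldnBHfnCYOTfH

Derivation:
Fragment 1: offset=4 data="nBHfn" -> buffer=????nBHfn??????
Fragment 2: offset=14 data="H" -> buffer=????nBHfn?????H
Fragment 3: offset=12 data="Tf" -> buffer=????nBHfn???TfH
Fragment 4: offset=0 data="yOld" -> buffer=yOldnBHfn???TfH
Fragment 5: offset=9 data="CYO" -> buffer=yOldnBHfnCYOTfH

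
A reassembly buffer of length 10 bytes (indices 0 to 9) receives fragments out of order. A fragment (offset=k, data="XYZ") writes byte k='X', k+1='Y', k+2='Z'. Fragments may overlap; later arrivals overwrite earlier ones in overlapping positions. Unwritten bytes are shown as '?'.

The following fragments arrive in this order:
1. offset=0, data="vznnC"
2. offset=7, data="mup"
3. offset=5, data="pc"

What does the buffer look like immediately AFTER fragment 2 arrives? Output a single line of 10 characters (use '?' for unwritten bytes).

Answer: vznnC??mup

Derivation:
Fragment 1: offset=0 data="vznnC" -> buffer=vznnC?????
Fragment 2: offset=7 data="mup" -> buffer=vznnC??mup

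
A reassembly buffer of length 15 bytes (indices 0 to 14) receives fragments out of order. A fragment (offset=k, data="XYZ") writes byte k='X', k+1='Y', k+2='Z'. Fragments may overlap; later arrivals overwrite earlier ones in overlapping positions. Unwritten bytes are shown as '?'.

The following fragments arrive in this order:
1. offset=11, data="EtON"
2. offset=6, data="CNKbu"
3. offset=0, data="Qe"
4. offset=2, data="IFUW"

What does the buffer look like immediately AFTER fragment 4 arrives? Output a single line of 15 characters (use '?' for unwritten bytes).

Answer: QeIFUWCNKbuEtON

Derivation:
Fragment 1: offset=11 data="EtON" -> buffer=???????????EtON
Fragment 2: offset=6 data="CNKbu" -> buffer=??????CNKbuEtON
Fragment 3: offset=0 data="Qe" -> buffer=Qe????CNKbuEtON
Fragment 4: offset=2 data="IFUW" -> buffer=QeIFUWCNKbuEtON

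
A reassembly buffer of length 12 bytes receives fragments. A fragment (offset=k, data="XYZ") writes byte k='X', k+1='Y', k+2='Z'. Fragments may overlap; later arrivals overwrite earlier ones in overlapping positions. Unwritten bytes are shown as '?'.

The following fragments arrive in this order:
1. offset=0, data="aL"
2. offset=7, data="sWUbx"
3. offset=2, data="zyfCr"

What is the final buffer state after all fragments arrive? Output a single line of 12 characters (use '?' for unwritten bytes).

Fragment 1: offset=0 data="aL" -> buffer=aL??????????
Fragment 2: offset=7 data="sWUbx" -> buffer=aL?????sWUbx
Fragment 3: offset=2 data="zyfCr" -> buffer=aLzyfCrsWUbx

Answer: aLzyfCrsWUbx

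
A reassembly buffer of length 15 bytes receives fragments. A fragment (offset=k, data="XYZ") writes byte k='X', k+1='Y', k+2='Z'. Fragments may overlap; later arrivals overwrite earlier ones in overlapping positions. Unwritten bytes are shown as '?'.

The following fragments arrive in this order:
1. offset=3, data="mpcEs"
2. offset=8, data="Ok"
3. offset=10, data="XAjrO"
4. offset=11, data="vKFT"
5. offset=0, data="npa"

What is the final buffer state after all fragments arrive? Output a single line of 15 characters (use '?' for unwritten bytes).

Answer: npampcEsOkXvKFT

Derivation:
Fragment 1: offset=3 data="mpcEs" -> buffer=???mpcEs???????
Fragment 2: offset=8 data="Ok" -> buffer=???mpcEsOk?????
Fragment 3: offset=10 data="XAjrO" -> buffer=???mpcEsOkXAjrO
Fragment 4: offset=11 data="vKFT" -> buffer=???mpcEsOkXvKFT
Fragment 5: offset=0 data="npa" -> buffer=npampcEsOkXvKFT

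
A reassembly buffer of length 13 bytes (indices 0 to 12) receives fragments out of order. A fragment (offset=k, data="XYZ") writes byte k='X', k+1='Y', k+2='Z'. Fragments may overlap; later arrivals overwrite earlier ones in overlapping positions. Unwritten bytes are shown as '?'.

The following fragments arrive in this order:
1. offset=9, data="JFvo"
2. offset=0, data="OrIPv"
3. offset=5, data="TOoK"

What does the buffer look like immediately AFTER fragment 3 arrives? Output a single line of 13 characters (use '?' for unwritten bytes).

Fragment 1: offset=9 data="JFvo" -> buffer=?????????JFvo
Fragment 2: offset=0 data="OrIPv" -> buffer=OrIPv????JFvo
Fragment 3: offset=5 data="TOoK" -> buffer=OrIPvTOoKJFvo

Answer: OrIPvTOoKJFvo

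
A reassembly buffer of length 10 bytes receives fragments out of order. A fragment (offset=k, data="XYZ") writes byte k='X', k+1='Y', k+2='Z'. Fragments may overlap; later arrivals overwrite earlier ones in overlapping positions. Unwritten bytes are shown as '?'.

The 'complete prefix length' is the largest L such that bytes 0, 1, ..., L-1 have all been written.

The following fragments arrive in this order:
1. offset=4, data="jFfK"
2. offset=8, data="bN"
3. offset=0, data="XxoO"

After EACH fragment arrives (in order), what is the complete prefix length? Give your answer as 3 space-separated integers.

Answer: 0 0 10

Derivation:
Fragment 1: offset=4 data="jFfK" -> buffer=????jFfK?? -> prefix_len=0
Fragment 2: offset=8 data="bN" -> buffer=????jFfKbN -> prefix_len=0
Fragment 3: offset=0 data="XxoO" -> buffer=XxoOjFfKbN -> prefix_len=10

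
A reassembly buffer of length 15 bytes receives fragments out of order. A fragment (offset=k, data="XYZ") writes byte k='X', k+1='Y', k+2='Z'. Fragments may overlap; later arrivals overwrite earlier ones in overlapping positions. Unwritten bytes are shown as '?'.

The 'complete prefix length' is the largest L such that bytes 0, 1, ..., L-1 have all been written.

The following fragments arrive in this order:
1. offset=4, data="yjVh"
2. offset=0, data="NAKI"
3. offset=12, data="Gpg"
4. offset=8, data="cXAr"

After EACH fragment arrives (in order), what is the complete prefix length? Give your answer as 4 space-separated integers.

Fragment 1: offset=4 data="yjVh" -> buffer=????yjVh??????? -> prefix_len=0
Fragment 2: offset=0 data="NAKI" -> buffer=NAKIyjVh??????? -> prefix_len=8
Fragment 3: offset=12 data="Gpg" -> buffer=NAKIyjVh????Gpg -> prefix_len=8
Fragment 4: offset=8 data="cXAr" -> buffer=NAKIyjVhcXArGpg -> prefix_len=15

Answer: 0 8 8 15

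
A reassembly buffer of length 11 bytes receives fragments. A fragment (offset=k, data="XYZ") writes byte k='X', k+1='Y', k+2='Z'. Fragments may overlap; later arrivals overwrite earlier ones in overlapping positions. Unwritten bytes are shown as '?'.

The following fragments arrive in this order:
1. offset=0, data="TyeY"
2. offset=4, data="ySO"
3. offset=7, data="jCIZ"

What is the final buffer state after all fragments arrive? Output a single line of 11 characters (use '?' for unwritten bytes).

Answer: TyeYySOjCIZ

Derivation:
Fragment 1: offset=0 data="TyeY" -> buffer=TyeY???????
Fragment 2: offset=4 data="ySO" -> buffer=TyeYySO????
Fragment 3: offset=7 data="jCIZ" -> buffer=TyeYySOjCIZ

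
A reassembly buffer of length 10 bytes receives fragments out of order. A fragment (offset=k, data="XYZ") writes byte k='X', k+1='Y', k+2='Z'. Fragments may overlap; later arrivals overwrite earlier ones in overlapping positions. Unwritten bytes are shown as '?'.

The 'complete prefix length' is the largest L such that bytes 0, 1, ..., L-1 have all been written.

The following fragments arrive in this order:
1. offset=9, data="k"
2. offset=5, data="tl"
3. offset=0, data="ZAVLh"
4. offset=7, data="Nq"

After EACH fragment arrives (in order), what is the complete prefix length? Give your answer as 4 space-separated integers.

Fragment 1: offset=9 data="k" -> buffer=?????????k -> prefix_len=0
Fragment 2: offset=5 data="tl" -> buffer=?????tl??k -> prefix_len=0
Fragment 3: offset=0 data="ZAVLh" -> buffer=ZAVLhtl??k -> prefix_len=7
Fragment 4: offset=7 data="Nq" -> buffer=ZAVLhtlNqk -> prefix_len=10

Answer: 0 0 7 10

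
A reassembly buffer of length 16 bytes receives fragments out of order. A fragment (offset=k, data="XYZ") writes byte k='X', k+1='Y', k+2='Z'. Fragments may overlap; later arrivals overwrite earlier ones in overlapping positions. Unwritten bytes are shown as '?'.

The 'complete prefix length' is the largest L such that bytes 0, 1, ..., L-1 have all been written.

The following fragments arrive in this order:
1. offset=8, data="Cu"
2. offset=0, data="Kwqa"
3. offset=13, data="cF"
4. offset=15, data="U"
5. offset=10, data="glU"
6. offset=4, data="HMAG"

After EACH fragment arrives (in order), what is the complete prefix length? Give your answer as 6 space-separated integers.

Fragment 1: offset=8 data="Cu" -> buffer=????????Cu?????? -> prefix_len=0
Fragment 2: offset=0 data="Kwqa" -> buffer=Kwqa????Cu?????? -> prefix_len=4
Fragment 3: offset=13 data="cF" -> buffer=Kwqa????Cu???cF? -> prefix_len=4
Fragment 4: offset=15 data="U" -> buffer=Kwqa????Cu???cFU -> prefix_len=4
Fragment 5: offset=10 data="glU" -> buffer=Kwqa????CuglUcFU -> prefix_len=4
Fragment 6: offset=4 data="HMAG" -> buffer=KwqaHMAGCuglUcFU -> prefix_len=16

Answer: 0 4 4 4 4 16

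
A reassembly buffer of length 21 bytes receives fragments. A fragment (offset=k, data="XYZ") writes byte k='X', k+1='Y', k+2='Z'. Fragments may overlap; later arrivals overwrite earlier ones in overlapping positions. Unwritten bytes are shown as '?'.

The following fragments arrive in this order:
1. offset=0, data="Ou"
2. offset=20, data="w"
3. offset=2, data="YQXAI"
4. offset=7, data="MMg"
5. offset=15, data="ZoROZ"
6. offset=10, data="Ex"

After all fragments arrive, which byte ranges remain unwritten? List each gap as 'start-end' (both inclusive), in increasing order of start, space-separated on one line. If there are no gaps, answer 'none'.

Answer: 12-14

Derivation:
Fragment 1: offset=0 len=2
Fragment 2: offset=20 len=1
Fragment 3: offset=2 len=5
Fragment 4: offset=7 len=3
Fragment 5: offset=15 len=5
Fragment 6: offset=10 len=2
Gaps: 12-14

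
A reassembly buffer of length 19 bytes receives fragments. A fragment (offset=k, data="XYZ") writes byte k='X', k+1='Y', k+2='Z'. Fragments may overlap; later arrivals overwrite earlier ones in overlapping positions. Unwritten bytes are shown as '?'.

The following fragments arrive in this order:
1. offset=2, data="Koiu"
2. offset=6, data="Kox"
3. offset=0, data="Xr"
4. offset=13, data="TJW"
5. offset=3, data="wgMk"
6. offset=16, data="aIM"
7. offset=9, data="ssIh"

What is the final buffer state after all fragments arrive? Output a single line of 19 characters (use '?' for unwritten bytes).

Answer: XrKwgMkoxssIhTJWaIM

Derivation:
Fragment 1: offset=2 data="Koiu" -> buffer=??Koiu?????????????
Fragment 2: offset=6 data="Kox" -> buffer=??KoiuKox??????????
Fragment 3: offset=0 data="Xr" -> buffer=XrKoiuKox??????????
Fragment 4: offset=13 data="TJW" -> buffer=XrKoiuKox????TJW???
Fragment 5: offset=3 data="wgMk" -> buffer=XrKwgMkox????TJW???
Fragment 6: offset=16 data="aIM" -> buffer=XrKwgMkox????TJWaIM
Fragment 7: offset=9 data="ssIh" -> buffer=XrKwgMkoxssIhTJWaIM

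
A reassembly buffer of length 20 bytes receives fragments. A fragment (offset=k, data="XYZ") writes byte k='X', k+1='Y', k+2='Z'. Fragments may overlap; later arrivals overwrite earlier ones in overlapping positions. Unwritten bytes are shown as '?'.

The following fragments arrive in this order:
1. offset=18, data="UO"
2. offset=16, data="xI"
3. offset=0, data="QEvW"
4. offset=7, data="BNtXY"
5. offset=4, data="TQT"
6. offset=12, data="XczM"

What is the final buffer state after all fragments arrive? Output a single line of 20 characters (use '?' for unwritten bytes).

Answer: QEvWTQTBNtXYXczMxIUO

Derivation:
Fragment 1: offset=18 data="UO" -> buffer=??????????????????UO
Fragment 2: offset=16 data="xI" -> buffer=????????????????xIUO
Fragment 3: offset=0 data="QEvW" -> buffer=QEvW????????????xIUO
Fragment 4: offset=7 data="BNtXY" -> buffer=QEvW???BNtXY????xIUO
Fragment 5: offset=4 data="TQT" -> buffer=QEvWTQTBNtXY????xIUO
Fragment 6: offset=12 data="XczM" -> buffer=QEvWTQTBNtXYXczMxIUO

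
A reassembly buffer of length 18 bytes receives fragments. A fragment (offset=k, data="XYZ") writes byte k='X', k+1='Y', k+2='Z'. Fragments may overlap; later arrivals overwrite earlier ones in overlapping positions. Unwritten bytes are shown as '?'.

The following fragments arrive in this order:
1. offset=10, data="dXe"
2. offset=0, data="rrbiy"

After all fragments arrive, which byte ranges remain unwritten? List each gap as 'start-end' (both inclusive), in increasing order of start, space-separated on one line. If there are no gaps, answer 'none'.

Fragment 1: offset=10 len=3
Fragment 2: offset=0 len=5
Gaps: 5-9 13-17

Answer: 5-9 13-17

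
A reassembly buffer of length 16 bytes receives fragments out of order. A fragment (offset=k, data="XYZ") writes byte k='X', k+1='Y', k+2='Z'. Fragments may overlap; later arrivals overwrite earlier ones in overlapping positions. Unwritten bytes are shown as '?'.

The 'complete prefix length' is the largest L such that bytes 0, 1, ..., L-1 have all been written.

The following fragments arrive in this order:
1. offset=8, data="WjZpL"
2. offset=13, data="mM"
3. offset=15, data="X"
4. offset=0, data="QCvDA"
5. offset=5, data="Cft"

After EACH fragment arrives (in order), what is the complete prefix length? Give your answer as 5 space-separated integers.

Answer: 0 0 0 5 16

Derivation:
Fragment 1: offset=8 data="WjZpL" -> buffer=????????WjZpL??? -> prefix_len=0
Fragment 2: offset=13 data="mM" -> buffer=????????WjZpLmM? -> prefix_len=0
Fragment 3: offset=15 data="X" -> buffer=????????WjZpLmMX -> prefix_len=0
Fragment 4: offset=0 data="QCvDA" -> buffer=QCvDA???WjZpLmMX -> prefix_len=5
Fragment 5: offset=5 data="Cft" -> buffer=QCvDACftWjZpLmMX -> prefix_len=16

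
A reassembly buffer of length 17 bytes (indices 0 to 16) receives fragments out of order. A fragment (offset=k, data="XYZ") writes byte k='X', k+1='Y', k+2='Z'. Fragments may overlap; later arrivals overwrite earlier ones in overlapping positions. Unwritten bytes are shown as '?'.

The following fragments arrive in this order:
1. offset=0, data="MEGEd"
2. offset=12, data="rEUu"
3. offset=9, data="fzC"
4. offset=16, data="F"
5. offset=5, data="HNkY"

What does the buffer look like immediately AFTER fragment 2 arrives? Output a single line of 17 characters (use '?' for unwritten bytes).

Fragment 1: offset=0 data="MEGEd" -> buffer=MEGEd????????????
Fragment 2: offset=12 data="rEUu" -> buffer=MEGEd???????rEUu?

Answer: MEGEd???????rEUu?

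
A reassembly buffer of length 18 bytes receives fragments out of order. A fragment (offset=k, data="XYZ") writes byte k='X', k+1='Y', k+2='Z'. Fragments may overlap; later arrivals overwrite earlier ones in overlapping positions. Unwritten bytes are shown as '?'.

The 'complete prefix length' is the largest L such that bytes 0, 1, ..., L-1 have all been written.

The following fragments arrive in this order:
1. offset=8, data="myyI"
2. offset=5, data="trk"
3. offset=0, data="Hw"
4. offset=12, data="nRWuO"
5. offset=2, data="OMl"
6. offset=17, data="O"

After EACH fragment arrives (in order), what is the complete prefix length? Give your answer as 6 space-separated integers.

Answer: 0 0 2 2 17 18

Derivation:
Fragment 1: offset=8 data="myyI" -> buffer=????????myyI?????? -> prefix_len=0
Fragment 2: offset=5 data="trk" -> buffer=?????trkmyyI?????? -> prefix_len=0
Fragment 3: offset=0 data="Hw" -> buffer=Hw???trkmyyI?????? -> prefix_len=2
Fragment 4: offset=12 data="nRWuO" -> buffer=Hw???trkmyyInRWuO? -> prefix_len=2
Fragment 5: offset=2 data="OMl" -> buffer=HwOMltrkmyyInRWuO? -> prefix_len=17
Fragment 6: offset=17 data="O" -> buffer=HwOMltrkmyyInRWuOO -> prefix_len=18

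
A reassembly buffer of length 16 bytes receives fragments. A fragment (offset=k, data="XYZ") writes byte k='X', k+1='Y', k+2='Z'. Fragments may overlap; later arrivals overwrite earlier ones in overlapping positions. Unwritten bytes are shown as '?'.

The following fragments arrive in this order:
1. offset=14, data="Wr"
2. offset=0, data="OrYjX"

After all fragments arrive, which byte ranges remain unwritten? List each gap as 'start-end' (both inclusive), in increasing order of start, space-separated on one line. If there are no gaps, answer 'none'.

Fragment 1: offset=14 len=2
Fragment 2: offset=0 len=5
Gaps: 5-13

Answer: 5-13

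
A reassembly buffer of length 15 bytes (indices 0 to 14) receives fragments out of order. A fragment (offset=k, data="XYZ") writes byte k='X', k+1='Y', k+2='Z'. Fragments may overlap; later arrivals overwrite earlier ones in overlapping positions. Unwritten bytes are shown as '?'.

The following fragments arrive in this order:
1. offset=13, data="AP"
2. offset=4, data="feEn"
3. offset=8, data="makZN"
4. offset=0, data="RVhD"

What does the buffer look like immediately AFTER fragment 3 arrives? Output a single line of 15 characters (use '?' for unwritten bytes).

Answer: ????feEnmakZNAP

Derivation:
Fragment 1: offset=13 data="AP" -> buffer=?????????????AP
Fragment 2: offset=4 data="feEn" -> buffer=????feEn?????AP
Fragment 3: offset=8 data="makZN" -> buffer=????feEnmakZNAP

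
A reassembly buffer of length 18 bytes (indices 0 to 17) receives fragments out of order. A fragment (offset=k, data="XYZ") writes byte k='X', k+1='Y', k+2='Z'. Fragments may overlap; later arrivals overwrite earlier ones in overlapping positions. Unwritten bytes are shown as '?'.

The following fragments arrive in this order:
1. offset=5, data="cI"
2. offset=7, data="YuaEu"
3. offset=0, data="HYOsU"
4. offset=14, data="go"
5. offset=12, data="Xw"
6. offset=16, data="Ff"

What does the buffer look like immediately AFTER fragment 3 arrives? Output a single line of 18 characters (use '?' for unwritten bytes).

Answer: HYOsUcIYuaEu??????

Derivation:
Fragment 1: offset=5 data="cI" -> buffer=?????cI???????????
Fragment 2: offset=7 data="YuaEu" -> buffer=?????cIYuaEu??????
Fragment 3: offset=0 data="HYOsU" -> buffer=HYOsUcIYuaEu??????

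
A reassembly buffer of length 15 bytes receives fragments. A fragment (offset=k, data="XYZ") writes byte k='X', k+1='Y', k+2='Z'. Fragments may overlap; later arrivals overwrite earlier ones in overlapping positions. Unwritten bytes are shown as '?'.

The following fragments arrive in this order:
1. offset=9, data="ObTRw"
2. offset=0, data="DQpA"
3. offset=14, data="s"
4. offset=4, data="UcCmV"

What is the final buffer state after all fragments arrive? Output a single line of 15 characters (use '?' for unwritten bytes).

Answer: DQpAUcCmVObTRws

Derivation:
Fragment 1: offset=9 data="ObTRw" -> buffer=?????????ObTRw?
Fragment 2: offset=0 data="DQpA" -> buffer=DQpA?????ObTRw?
Fragment 3: offset=14 data="s" -> buffer=DQpA?????ObTRws
Fragment 4: offset=4 data="UcCmV" -> buffer=DQpAUcCmVObTRws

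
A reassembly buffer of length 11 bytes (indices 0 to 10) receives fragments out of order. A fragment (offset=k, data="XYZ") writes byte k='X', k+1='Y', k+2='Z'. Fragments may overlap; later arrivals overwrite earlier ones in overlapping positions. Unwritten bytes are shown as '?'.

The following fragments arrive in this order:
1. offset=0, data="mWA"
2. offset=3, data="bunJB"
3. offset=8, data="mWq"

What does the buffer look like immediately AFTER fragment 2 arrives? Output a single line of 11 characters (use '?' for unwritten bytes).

Fragment 1: offset=0 data="mWA" -> buffer=mWA????????
Fragment 2: offset=3 data="bunJB" -> buffer=mWAbunJB???

Answer: mWAbunJB???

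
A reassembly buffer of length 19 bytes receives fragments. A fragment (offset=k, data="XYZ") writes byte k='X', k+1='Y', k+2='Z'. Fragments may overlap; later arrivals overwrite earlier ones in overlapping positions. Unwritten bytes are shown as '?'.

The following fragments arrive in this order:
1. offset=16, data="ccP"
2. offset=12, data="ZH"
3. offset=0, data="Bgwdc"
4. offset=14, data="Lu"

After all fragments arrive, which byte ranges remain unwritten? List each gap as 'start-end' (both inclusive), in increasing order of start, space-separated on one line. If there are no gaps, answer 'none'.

Answer: 5-11

Derivation:
Fragment 1: offset=16 len=3
Fragment 2: offset=12 len=2
Fragment 3: offset=0 len=5
Fragment 4: offset=14 len=2
Gaps: 5-11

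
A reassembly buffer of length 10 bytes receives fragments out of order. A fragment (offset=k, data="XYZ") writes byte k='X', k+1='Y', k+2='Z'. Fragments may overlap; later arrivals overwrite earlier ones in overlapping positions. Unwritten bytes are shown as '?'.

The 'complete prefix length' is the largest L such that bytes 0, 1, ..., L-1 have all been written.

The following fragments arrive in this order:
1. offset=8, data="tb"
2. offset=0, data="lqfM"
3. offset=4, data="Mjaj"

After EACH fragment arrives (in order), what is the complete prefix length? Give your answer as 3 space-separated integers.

Answer: 0 4 10

Derivation:
Fragment 1: offset=8 data="tb" -> buffer=????????tb -> prefix_len=0
Fragment 2: offset=0 data="lqfM" -> buffer=lqfM????tb -> prefix_len=4
Fragment 3: offset=4 data="Mjaj" -> buffer=lqfMMjajtb -> prefix_len=10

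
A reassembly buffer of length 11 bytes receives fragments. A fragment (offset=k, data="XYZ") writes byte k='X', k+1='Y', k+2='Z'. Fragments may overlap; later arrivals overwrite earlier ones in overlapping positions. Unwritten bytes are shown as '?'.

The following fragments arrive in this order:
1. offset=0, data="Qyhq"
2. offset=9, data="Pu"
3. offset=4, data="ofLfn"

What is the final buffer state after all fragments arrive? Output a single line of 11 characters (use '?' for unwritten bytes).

Answer: QyhqofLfnPu

Derivation:
Fragment 1: offset=0 data="Qyhq" -> buffer=Qyhq???????
Fragment 2: offset=9 data="Pu" -> buffer=Qyhq?????Pu
Fragment 3: offset=4 data="ofLfn" -> buffer=QyhqofLfnPu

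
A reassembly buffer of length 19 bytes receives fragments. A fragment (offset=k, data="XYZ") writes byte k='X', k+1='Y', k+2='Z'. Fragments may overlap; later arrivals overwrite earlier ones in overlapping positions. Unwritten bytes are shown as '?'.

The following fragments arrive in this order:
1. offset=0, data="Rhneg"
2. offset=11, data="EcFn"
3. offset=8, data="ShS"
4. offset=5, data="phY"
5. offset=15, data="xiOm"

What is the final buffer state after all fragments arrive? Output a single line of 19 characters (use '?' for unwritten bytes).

Fragment 1: offset=0 data="Rhneg" -> buffer=Rhneg??????????????
Fragment 2: offset=11 data="EcFn" -> buffer=Rhneg??????EcFn????
Fragment 3: offset=8 data="ShS" -> buffer=Rhneg???ShSEcFn????
Fragment 4: offset=5 data="phY" -> buffer=RhnegphYShSEcFn????
Fragment 5: offset=15 data="xiOm" -> buffer=RhnegphYShSEcFnxiOm

Answer: RhnegphYShSEcFnxiOm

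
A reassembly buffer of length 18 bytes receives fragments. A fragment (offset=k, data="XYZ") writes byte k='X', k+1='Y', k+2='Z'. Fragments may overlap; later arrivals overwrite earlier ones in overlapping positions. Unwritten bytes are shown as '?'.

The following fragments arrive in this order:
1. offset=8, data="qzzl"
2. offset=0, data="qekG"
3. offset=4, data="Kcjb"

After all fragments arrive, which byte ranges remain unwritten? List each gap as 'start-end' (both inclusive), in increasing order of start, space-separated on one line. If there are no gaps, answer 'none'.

Answer: 12-17

Derivation:
Fragment 1: offset=8 len=4
Fragment 2: offset=0 len=4
Fragment 3: offset=4 len=4
Gaps: 12-17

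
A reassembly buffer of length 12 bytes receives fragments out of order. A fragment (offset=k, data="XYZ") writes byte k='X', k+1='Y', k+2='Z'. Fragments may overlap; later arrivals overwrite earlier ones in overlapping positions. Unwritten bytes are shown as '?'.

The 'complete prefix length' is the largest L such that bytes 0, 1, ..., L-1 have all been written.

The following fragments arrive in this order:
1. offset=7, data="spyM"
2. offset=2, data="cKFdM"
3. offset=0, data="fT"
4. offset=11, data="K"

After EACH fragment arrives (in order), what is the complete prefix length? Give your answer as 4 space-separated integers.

Answer: 0 0 11 12

Derivation:
Fragment 1: offset=7 data="spyM" -> buffer=???????spyM? -> prefix_len=0
Fragment 2: offset=2 data="cKFdM" -> buffer=??cKFdMspyM? -> prefix_len=0
Fragment 3: offset=0 data="fT" -> buffer=fTcKFdMspyM? -> prefix_len=11
Fragment 4: offset=11 data="K" -> buffer=fTcKFdMspyMK -> prefix_len=12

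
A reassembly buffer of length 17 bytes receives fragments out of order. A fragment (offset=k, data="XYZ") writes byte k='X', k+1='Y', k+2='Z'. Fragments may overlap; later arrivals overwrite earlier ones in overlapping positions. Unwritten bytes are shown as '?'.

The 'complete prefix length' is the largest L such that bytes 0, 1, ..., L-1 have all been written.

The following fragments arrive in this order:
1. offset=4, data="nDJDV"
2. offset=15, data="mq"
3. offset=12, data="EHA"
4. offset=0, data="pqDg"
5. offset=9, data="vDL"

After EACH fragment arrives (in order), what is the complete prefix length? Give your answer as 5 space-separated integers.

Fragment 1: offset=4 data="nDJDV" -> buffer=????nDJDV???????? -> prefix_len=0
Fragment 2: offset=15 data="mq" -> buffer=????nDJDV??????mq -> prefix_len=0
Fragment 3: offset=12 data="EHA" -> buffer=????nDJDV???EHAmq -> prefix_len=0
Fragment 4: offset=0 data="pqDg" -> buffer=pqDgnDJDV???EHAmq -> prefix_len=9
Fragment 5: offset=9 data="vDL" -> buffer=pqDgnDJDVvDLEHAmq -> prefix_len=17

Answer: 0 0 0 9 17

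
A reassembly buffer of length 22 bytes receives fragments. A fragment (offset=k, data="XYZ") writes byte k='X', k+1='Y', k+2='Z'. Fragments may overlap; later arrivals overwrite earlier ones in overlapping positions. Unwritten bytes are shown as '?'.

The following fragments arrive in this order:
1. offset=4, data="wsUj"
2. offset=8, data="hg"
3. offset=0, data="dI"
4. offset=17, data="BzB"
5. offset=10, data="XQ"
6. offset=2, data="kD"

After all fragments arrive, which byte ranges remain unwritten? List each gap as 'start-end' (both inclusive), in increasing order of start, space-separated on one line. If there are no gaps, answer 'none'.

Answer: 12-16 20-21

Derivation:
Fragment 1: offset=4 len=4
Fragment 2: offset=8 len=2
Fragment 3: offset=0 len=2
Fragment 4: offset=17 len=3
Fragment 5: offset=10 len=2
Fragment 6: offset=2 len=2
Gaps: 12-16 20-21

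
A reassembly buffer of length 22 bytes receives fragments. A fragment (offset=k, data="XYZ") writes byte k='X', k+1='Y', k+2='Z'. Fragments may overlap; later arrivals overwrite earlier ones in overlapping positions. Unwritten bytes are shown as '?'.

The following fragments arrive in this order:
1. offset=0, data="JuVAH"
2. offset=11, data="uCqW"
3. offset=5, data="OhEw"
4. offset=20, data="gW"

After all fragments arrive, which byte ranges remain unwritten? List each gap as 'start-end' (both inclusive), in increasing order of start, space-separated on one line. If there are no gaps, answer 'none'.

Answer: 9-10 15-19

Derivation:
Fragment 1: offset=0 len=5
Fragment 2: offset=11 len=4
Fragment 3: offset=5 len=4
Fragment 4: offset=20 len=2
Gaps: 9-10 15-19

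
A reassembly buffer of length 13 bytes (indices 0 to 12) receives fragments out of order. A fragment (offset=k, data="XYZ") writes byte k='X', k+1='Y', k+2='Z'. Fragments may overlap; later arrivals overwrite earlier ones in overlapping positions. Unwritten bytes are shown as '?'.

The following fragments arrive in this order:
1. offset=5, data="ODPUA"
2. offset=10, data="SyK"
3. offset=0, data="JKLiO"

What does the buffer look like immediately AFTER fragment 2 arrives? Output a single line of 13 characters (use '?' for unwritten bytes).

Answer: ?????ODPUASyK

Derivation:
Fragment 1: offset=5 data="ODPUA" -> buffer=?????ODPUA???
Fragment 2: offset=10 data="SyK" -> buffer=?????ODPUASyK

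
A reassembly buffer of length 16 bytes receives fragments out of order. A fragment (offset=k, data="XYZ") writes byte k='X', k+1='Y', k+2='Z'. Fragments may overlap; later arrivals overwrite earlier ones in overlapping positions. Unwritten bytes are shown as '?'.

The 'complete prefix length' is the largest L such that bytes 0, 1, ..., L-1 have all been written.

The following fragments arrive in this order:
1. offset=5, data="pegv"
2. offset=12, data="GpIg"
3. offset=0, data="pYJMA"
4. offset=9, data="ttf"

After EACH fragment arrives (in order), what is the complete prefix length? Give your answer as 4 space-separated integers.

Answer: 0 0 9 16

Derivation:
Fragment 1: offset=5 data="pegv" -> buffer=?????pegv??????? -> prefix_len=0
Fragment 2: offset=12 data="GpIg" -> buffer=?????pegv???GpIg -> prefix_len=0
Fragment 3: offset=0 data="pYJMA" -> buffer=pYJMApegv???GpIg -> prefix_len=9
Fragment 4: offset=9 data="ttf" -> buffer=pYJMApegvttfGpIg -> prefix_len=16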